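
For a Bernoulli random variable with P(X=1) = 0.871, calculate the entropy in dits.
0.1670 dits

The binary entropy function is:
H(p) = -p log(p) - (1-p) log(1-p)

H(0.871) = -0.871 × log_10(0.871) - 0.129 × log_10(0.129)
H(0.871) = 0.1670 dits

Note: Binary entropy is maximized at p=0.5 (H=1 bit) and minimized at p=0 or p=1 (H=0).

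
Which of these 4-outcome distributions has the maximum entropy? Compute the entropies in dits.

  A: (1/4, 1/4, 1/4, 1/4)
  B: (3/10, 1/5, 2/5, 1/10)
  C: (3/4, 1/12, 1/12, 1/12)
A

For a discrete distribution over n outcomes, entropy is maximized by the uniform distribution.

Computing entropies:
H(A) = 0.6021 dits
H(B) = 0.5558 dits
H(C) = 0.3635 dits

The uniform distribution (where all probabilities equal 1/4) achieves the maximum entropy of log_10(4) = 0.6021 dits.

Distribution A has the highest entropy.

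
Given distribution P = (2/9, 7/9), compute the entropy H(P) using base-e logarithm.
0.5297 nats

Shannon entropy is H(X) = -Σ p(x) log p(x).

For P = (2/9, 7/9):
H = -2/9 × log_e(2/9) -7/9 × log_e(7/9)
H = 0.5297 nats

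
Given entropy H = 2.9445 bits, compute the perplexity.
7.6981

Perplexity is 2^H (or exp(H) for natural log).

H = 2.9445 bits
Perplexity = 2^2.9445 = 7.6981

Interpretation: The model's uncertainty is equivalent to choosing uniformly among 7.7 options.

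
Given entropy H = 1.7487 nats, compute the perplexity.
5.7471

Perplexity is e^H (or exp(H) for natural log).

H = 1.7487 nats
Perplexity = e^1.7487 = 5.7471

Interpretation: The model's uncertainty is equivalent to choosing uniformly among 5.7 options.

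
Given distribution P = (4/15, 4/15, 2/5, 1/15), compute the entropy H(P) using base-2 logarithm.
1.8062 bits

Shannon entropy is H(X) = -Σ p(x) log p(x).

For P = (4/15, 4/15, 2/5, 1/15):
H = -4/15 × log_2(4/15) -4/15 × log_2(4/15) -2/5 × log_2(2/5) -1/15 × log_2(1/15)
H = 1.8062 bits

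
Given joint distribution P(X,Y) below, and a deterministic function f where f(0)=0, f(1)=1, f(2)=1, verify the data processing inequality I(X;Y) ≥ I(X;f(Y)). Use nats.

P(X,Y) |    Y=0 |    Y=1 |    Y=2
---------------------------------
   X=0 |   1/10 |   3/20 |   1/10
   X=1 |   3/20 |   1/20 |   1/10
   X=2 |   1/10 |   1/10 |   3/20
I(X;Y) = 0.0374, I(X;f(Y)) = 0.0207, inequality holds: 0.0374 ≥ 0.0207

Data Processing Inequality: For any Markov chain X → Y → Z, we have I(X;Y) ≥ I(X;Z).

Here Z = f(Y) is a deterministic function of Y, forming X → Y → Z.

Original I(X;Y) = 0.0374 nats

After applying f:
P(X,Z) where Z=f(Y):
- P(X,Z=0) = P(X,Y=0)
- P(X,Z=1) = P(X,Y=1) + P(X,Y=2)

I(X;Z) = I(X;f(Y)) = 0.0207 nats

Verification: 0.0374 ≥ 0.0207 ✓

Information cannot be created by processing; the function f can only lose information about X.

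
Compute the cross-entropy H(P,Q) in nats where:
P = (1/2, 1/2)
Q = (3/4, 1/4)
0.8370 nats

Cross-entropy: H(P,Q) = -Σ p(x) log q(x)

Alternatively: H(P,Q) = H(P) + D_KL(P||Q)
H(P) = 0.6931 nats
D_KL(P||Q) = 0.1438 nats

H(P,Q) = 0.6931 + 0.1438 = 0.8370 nats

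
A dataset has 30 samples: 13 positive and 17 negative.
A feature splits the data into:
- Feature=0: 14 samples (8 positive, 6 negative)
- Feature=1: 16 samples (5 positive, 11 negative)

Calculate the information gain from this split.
0.0495 bits

Information Gain = H(Y) - H(Y|Feature)

Before split:
P(positive) = 13/30 = 0.4333
H(Y) = 0.9871 bits

After split:
Feature=0: H = 0.9852 bits (weight = 14/30)
Feature=1: H = 0.8960 bits (weight = 16/30)
H(Y|Feature) = (14/30)×0.9852 + (16/30)×0.8960 = 0.9377 bits

Information Gain = 0.9871 - 0.9377 = 0.0495 bits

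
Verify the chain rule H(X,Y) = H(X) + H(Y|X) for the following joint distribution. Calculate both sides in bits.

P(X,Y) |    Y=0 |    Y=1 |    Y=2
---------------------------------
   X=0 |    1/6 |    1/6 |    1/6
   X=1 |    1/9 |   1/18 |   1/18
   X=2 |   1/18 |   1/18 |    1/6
H(X,Y) = 3.0022, H(X) = 1.4955, H(Y|X) = 1.5066 (all in bits)

Chain rule: H(X,Y) = H(X) + H(Y|X)

Left side — joint entropy directly:
H(X,Y) = -Σ p(x,y) log p(x,y) = 3.0022 bits

Right side — compute H(Y|X) from the conditional distributions:
P(X) = (1/2, 2/9, 5/18), so H(X) = 1.4955 bits
H(Y|X) = Σ_x P(X=x) · H(Y|X=x):
  P(Y|X=0) = (1/3, 1/3, 1/3), H(Y|X=0) = 1.5850, weight P(X=0) = 1/2
  P(Y|X=1) = (1/2, 1/4, 1/4), H(Y|X=1) = 1.5000, weight P(X=1) = 2/9
  P(Y|X=2) = (1/5, 1/5, 3/5), H(Y|X=2) = 1.3710, weight P(X=2) = 5/18
H(Y|X) = 1.5066 bits

H(X) + H(Y|X) = 1.4955 + 1.5066 = 3.0022 bits

Both sides equal 3.0022 bits. ✓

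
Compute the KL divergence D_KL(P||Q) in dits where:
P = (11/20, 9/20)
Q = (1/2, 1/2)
0.0022 dits

KL divergence: D_KL(P||Q) = Σ p(x) log(p(x)/q(x))

Computing term by term:
  x=0: 11/20 × log_10[(11/20)/(1/2)] = 11/20 × 0.0414 = 0.0228
  x=1: 9/20 × log_10[(9/20)/(1/2)] = 9/20 × -0.0458 = -0.0206

D_KL(P||Q) = 0.0022 dits

Note: KL divergence is always non-negative and equals 0 iff P = Q.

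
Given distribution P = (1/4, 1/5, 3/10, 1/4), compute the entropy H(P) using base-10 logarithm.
0.5977 dits

Shannon entropy is H(X) = -Σ p(x) log p(x).

For P = (1/4, 1/5, 3/10, 1/4):
H = -1/4 × log_10(1/4) -1/5 × log_10(1/5) -3/10 × log_10(3/10) -1/4 × log_10(1/4)
H = 0.5977 dits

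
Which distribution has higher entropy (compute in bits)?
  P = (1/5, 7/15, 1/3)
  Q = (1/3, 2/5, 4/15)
Q

Computing entropies in bits:
H(P) = 1.5058
H(Q) = 1.5656

Distribution Q has higher entropy.

Intuition: The distribution closer to uniform (more spread out) has higher entropy.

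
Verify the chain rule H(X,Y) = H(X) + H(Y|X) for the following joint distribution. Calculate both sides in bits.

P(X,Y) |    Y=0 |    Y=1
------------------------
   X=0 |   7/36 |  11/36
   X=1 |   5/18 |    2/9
H(X,Y) = 1.9776, H(X) = 1.0000, H(Y|X) = 0.9776 (all in bits)

Chain rule: H(X,Y) = H(X) + H(Y|X)

Left side — joint entropy directly:
H(X,Y) = -Σ p(x,y) log p(x,y) = 1.9776 bits

Right side — compute H(Y|X) from the conditional distributions:
P(X) = (1/2, 1/2), so H(X) = 1.0000 bits
H(Y|X) = Σ_x P(X=x) · H(Y|X=x):
  P(Y|X=0) = (7/18, 11/18), H(Y|X=0) = 0.9641, weight P(X=0) = 1/2
  P(Y|X=1) = (5/9, 4/9), H(Y|X=1) = 0.9911, weight P(X=1) = 1/2
H(Y|X) = 0.9776 bits

H(X) + H(Y|X) = 1.0000 + 0.9776 = 1.9776 bits

Both sides equal 1.9776 bits. ✓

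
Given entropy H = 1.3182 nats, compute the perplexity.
3.7367

Perplexity is e^H (or exp(H) for natural log).

H = 1.3182 nats
Perplexity = e^1.3182 = 3.7367

Interpretation: The model's uncertainty is equivalent to choosing uniformly among 3.7 options.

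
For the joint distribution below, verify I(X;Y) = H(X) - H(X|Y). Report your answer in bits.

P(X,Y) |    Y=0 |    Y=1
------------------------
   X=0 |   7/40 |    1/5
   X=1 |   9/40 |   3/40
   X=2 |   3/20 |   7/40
I(X;Y) = 0.0520 bits

Mutual information has multiple equivalent forms:
- I(X;Y) = H(X) - H(X|Y)
- I(X;Y) = H(Y) - H(Y|X)
- I(X;Y) = H(X) + H(Y) - H(X,Y)

Computing all quantities:
H(X) = 1.5787, H(Y) = 0.9928, H(X,Y) = 2.5195
H(X|Y) = 1.5267, H(Y|X) = 0.9408

Verification:
H(X) - H(X|Y) = 1.5787 - 1.5267 = 0.0520
H(Y) - H(Y|X) = 0.9928 - 0.9408 = 0.0520
H(X) + H(Y) - H(X,Y) = 1.5787 + 0.9928 - 2.5195 = 0.0520

All forms give I(X;Y) = 0.0520 bits. ✓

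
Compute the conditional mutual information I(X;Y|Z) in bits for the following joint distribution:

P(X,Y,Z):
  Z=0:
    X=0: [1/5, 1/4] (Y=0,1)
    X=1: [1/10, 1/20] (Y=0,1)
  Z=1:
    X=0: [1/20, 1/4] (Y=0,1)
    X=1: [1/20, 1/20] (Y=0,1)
0.0458 bits

Conditional mutual information: I(X;Y|Z) = H(X|Z) + H(Y|Z) - H(X,Y|Z)

H(Z) = 0.9710
H(X,Z) = 1.7822 → H(X|Z) = 0.8113
H(Y,Z) = 1.8955 → H(Y|Z) = 0.9245
H(X,Y,Z) = 2.6610 → H(X,Y|Z) = 1.6900

I(X;Y|Z) = 0.8113 + 0.9245 - 1.6900 = 0.0458 bits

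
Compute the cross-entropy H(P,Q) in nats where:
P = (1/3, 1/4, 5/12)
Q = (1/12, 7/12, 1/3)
1.4208 nats

Cross-entropy: H(P,Q) = -Σ p(x) log q(x)

Alternatively: H(P,Q) = H(P) + D_KL(P||Q)
H(P) = 1.0776 nats
D_KL(P||Q) = 0.3433 nats

H(P,Q) = 1.0776 + 0.3433 = 1.4208 nats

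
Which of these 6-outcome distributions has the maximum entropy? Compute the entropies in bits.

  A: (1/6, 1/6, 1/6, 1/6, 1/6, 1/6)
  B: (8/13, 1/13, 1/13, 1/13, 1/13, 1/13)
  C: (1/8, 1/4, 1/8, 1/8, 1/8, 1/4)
A

For a discrete distribution over n outcomes, entropy is maximized by the uniform distribution.

Computing entropies:
H(A) = 2.5850 bits
H(B) = 1.8543 bits
H(C) = 2.5000 bits

The uniform distribution (where all probabilities equal 1/6) achieves the maximum entropy of log_2(6) = 2.5850 bits.

Distribution A has the highest entropy.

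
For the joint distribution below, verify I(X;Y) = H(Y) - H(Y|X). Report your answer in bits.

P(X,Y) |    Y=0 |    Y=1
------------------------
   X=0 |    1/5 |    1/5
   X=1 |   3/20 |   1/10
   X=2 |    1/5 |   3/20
I(X;Y) = 0.0052 bits

Mutual information has multiple equivalent forms:
- I(X;Y) = H(X) - H(X|Y)
- I(X;Y) = H(Y) - H(Y|X)
- I(X;Y) = H(X) + H(Y) - H(X,Y)

Computing all quantities:
H(X) = 1.5589, H(Y) = 0.9928, H(X,Y) = 2.5464
H(X|Y) = 1.5537, H(Y|X) = 0.9876

Verification:
H(X) - H(X|Y) = 1.5589 - 1.5537 = 0.0052
H(Y) - H(Y|X) = 0.9928 - 0.9876 = 0.0052
H(X) + H(Y) - H(X,Y) = 1.5589 + 0.9928 - 2.5464 = 0.0052

All forms give I(X;Y) = 0.0052 bits. ✓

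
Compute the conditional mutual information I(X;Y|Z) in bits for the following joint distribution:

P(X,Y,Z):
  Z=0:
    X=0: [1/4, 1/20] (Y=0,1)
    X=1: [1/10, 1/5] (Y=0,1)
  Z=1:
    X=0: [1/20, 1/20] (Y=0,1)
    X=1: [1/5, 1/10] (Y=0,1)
0.1237 bits

Conditional mutual information: I(X;Y|Z) = H(X|Z) + H(Y|Z) - H(X,Y|Z)

H(Z) = 0.9710
H(X,Z) = 1.8955 → H(X|Z) = 0.9245
H(Y,Z) = 1.9406 → H(Y|Z) = 0.9697
H(X,Y,Z) = 2.7414 → H(X,Y|Z) = 1.7705

I(X;Y|Z) = 0.9245 + 0.9697 - 1.7705 = 0.1237 bits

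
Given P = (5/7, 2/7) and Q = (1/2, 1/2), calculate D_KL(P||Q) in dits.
0.0412 dits

KL divergence: D_KL(P||Q) = Σ p(x) log(p(x)/q(x))

Computing term by term:
  x=0: 5/7 × log_10[(5/7)/(1/2)] = 5/7 × 0.1549 = 0.1106
  x=1: 2/7 × log_10[(2/7)/(1/2)] = 2/7 × -0.2430 = -0.0694

D_KL(P||Q) = 0.0412 dits

Note: KL divergence is always non-negative and equals 0 iff P = Q.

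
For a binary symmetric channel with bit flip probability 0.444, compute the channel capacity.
0.0091 bits

For a binary symmetric channel (BSC) with error probability p:
Capacity C = 1 - H(p) bits per symbol

where H(p) = -p log₂(p) - (1-p) log₂(1-p) is the binary entropy function.

H(0.444) = 0.9909 bits
C = 1 - 0.9909 = 0.0091 bits per symbol

This means we can reliably transmit up to 0.0091 bits of information per channel use.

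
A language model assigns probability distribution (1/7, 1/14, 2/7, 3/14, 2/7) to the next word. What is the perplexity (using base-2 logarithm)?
4.5378

Perplexity is 2^H (or exp(H) for natural log).

First, H = -Σ p log p = 2.1820 bits
Perplexity = 2^2.1820 = 4.5378

Interpretation: The model's uncertainty is equivalent to choosing uniformly among 4.5 options.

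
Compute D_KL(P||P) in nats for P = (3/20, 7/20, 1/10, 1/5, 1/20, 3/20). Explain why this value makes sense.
0.0000 nats

KL divergence satisfies the Gibbs inequality: D_KL(P||Q) ≥ 0 for all distributions P, Q.

D_KL(P||Q) = Σ p(x) log(p(x)/q(x))
Each term is p(x) × log_e(p(x)/p(x)) = p(x) × log_e(1) = 0, so the sum is 0.
D_KL(P||Q) = 0.0000 nats

When P = Q, the KL divergence is exactly 0, as there is no 'divergence' between identical distributions.

This non-negativity is a fundamental property: relative entropy cannot be negative because it measures how different Q is from P.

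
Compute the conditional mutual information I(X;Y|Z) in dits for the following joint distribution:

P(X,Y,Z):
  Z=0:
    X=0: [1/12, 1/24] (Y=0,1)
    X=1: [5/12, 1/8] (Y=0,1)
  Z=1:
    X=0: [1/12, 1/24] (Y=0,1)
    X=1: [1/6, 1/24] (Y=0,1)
0.0028 dits

Conditional mutual information: I(X;Y|Z) = H(X|Z) + H(Y|Z) - H(X,Y|Z)

H(Z) = 0.2764
H(X,Z) = 0.5119 → H(X|Z) = 0.2355
H(Y,Z) = 0.5207 → H(Y|Z) = 0.2442
H(X,Y,Z) = 0.7534 → H(X,Y|Z) = 0.4770

I(X;Y|Z) = 0.2355 + 0.2442 - 0.4770 = 0.0028 dits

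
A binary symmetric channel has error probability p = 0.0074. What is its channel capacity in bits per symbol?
0.9370 bits

For a binary symmetric channel (BSC) with error probability p:
Capacity C = 1 - H(p) bits per symbol

where H(p) = -p log₂(p) - (1-p) log₂(1-p) is the binary entropy function.

H(0.0074) = 0.0630 bits
C = 1 - 0.0630 = 0.9370 bits per symbol

This means we can reliably transmit up to 0.9370 bits of information per channel use.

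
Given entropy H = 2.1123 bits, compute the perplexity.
4.3238

Perplexity is 2^H (or exp(H) for natural log).

H = 2.1123 bits
Perplexity = 2^2.1123 = 4.3238

Interpretation: The model's uncertainty is equivalent to choosing uniformly among 4.3 options.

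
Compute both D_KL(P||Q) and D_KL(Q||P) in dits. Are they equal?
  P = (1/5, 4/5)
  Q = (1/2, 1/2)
D_KL(P||Q) = 0.0837, D_KL(Q||P) = 0.0969

KL divergence is not symmetric: D_KL(P||Q) ≠ D_KL(Q||P) in general.

D_KL(P||Q) = 0.0837 dits
D_KL(Q||P) = 0.0969 dits

No, they are not equal!

This asymmetry is why KL divergence is not a true distance metric.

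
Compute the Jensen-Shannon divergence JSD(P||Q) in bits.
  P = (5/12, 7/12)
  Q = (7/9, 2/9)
0.1005 bits

Jensen-Shannon divergence is:
JSD(P||Q) = 0.5 × D_KL(P||M) + 0.5 × D_KL(Q||M)
where M = 0.5 × (P + Q) is the mixture distribution.

M = 0.5 × (5/12, 7/12) + 0.5 × (7/9, 2/9) = (0.597222, 0.402778)

D_KL(P||M) = 0.0953 bits
D_KL(Q||M) = 0.1057 bits

JSD(P||Q) = 0.5 × 0.0953 + 0.5 × 0.1057 = 0.1005 bits

Unlike KL divergence, JSD is symmetric and bounded: 0 ≤ JSD ≤ log(2).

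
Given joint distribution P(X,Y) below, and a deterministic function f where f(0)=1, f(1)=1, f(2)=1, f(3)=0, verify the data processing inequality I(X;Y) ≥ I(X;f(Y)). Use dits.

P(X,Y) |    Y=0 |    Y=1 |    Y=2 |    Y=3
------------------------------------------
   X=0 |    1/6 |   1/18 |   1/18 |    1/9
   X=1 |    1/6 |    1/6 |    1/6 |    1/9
I(X;Y) = 0.0144, I(X;f(Y)) = 0.0032, inequality holds: 0.0144 ≥ 0.0032

Data Processing Inequality: For any Markov chain X → Y → Z, we have I(X;Y) ≥ I(X;Z).

Here Z = f(Y) is a deterministic function of Y, forming X → Y → Z.

Original I(X;Y) = 0.0144 dits

After applying f:
P(X,Z) where Z=f(Y):
- P(X,Z=0) = P(X,Y=3)
- P(X,Z=1) = P(X,Y=0) + P(X,Y=1) + P(X,Y=2)

I(X;Z) = I(X;f(Y)) = 0.0032 dits

Verification: 0.0144 ≥ 0.0032 ✓

Information cannot be created by processing; the function f can only lose information about X.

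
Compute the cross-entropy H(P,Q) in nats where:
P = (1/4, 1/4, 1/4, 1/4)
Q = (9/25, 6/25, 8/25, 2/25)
1.5285 nats

Cross-entropy: H(P,Q) = -Σ p(x) log q(x)

Alternatively: H(P,Q) = H(P) + D_KL(P||Q)
H(P) = 1.3863 nats
D_KL(P||Q) = 0.1422 nats

H(P,Q) = 1.3863 + 0.1422 = 1.5285 nats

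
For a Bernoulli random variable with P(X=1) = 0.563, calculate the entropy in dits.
0.2976 dits

The binary entropy function is:
H(p) = -p log(p) - (1-p) log(1-p)

H(0.563) = -0.563 × log_10(0.563) - 0.437 × log_10(0.437)
H(0.563) = 0.2976 dits

Note: Binary entropy is maximized at p=0.5 (H=1 bit) and minimized at p=0 or p=1 (H=0).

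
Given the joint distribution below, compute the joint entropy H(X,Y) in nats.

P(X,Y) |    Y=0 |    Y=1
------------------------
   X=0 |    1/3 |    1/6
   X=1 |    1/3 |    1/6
1.3297 nats

Joint entropy is H(X,Y) = -Σ_{x,y} p(x,y) log p(x,y).

Summing over all non-zero entries:
H(X,Y) = -[1/3·log_e(1/3) + 1/6·log_e(1/6) + 1/3·log_e(1/3) + 1/6·log_e(1/6)]
H(X,Y) = 1.3297 nats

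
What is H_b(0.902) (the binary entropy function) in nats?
0.3207 nats

The binary entropy function is:
H(p) = -p log(p) - (1-p) log(1-p)

H(0.902) = -0.902 × log_e(0.902) - 0.098 × log_e(0.098)
H(0.902) = 0.3207 nats

Note: Binary entropy is maximized at p=0.5 (H=1 bit) and minimized at p=0 or p=1 (H=0).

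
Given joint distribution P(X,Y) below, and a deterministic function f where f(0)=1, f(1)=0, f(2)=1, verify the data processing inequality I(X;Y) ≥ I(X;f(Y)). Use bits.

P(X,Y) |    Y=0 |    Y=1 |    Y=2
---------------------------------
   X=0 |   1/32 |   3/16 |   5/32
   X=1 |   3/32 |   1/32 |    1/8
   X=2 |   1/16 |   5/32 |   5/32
I(X;Y) = 0.1007, I(X;f(Y)) = 0.0761, inequality holds: 0.1007 ≥ 0.0761

Data Processing Inequality: For any Markov chain X → Y → Z, we have I(X;Y) ≥ I(X;Z).

Here Z = f(Y) is a deterministic function of Y, forming X → Y → Z.

Original I(X;Y) = 0.1007 bits

After applying f:
P(X,Z) where Z=f(Y):
- P(X,Z=0) = P(X,Y=1)
- P(X,Z=1) = P(X,Y=0) + P(X,Y=2)

I(X;Z) = I(X;f(Y)) = 0.0761 bits

Verification: 0.1007 ≥ 0.0761 ✓

Information cannot be created by processing; the function f can only lose information about X.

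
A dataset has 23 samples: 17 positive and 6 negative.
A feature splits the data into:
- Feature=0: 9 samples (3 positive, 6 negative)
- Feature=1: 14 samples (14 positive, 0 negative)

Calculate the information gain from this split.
0.4687 bits

Information Gain = H(Y) - H(Y|Feature)

Before split:
P(positive) = 17/23 = 0.7391
H(Y) = 0.8281 bits

After split:
Feature=0: H = 0.9183 bits (weight = 9/23)
Feature=1: H = 0.0000 bits (weight = 14/23)
H(Y|Feature) = (9/23)×0.9183 + (14/23)×0.0000 = 0.3593 bits

Information Gain = 0.8281 - 0.3593 = 0.4687 bits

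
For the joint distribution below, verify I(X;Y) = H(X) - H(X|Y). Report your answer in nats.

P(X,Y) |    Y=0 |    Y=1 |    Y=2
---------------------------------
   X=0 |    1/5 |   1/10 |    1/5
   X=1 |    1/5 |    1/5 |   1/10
I(X;Y) = 0.0340 nats

Mutual information has multiple equivalent forms:
- I(X;Y) = H(X) - H(X|Y)
- I(X;Y) = H(Y) - H(Y|X)
- I(X;Y) = H(X) + H(Y) - H(X,Y)

Computing all quantities:
H(X) = 0.6931, H(Y) = 1.0889, H(X,Y) = 1.7481
H(X|Y) = 0.6592, H(Y|X) = 1.0549

Verification:
H(X) - H(X|Y) = 0.6931 - 0.6592 = 0.0340
H(Y) - H(Y|X) = 1.0889 - 1.0549 = 0.0340
H(X) + H(Y) - H(X,Y) = 0.6931 + 1.0889 - 1.7481 = 0.0340

All forms give I(X;Y) = 0.0340 nats. ✓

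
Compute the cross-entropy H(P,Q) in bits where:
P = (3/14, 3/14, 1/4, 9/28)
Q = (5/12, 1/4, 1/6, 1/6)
2.1763 bits

Cross-entropy: H(P,Q) = -Σ p(x) log q(x)

Alternatively: H(P,Q) = H(P) + D_KL(P||Q)
H(P) = 1.9788 bits
D_KL(P||Q) = 0.1976 bits

H(P,Q) = 1.9788 + 0.1976 = 2.1763 bits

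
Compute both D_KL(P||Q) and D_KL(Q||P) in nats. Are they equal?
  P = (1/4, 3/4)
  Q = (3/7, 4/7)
D_KL(P||Q) = 0.0692, D_KL(Q||P) = 0.0756

KL divergence is not symmetric: D_KL(P||Q) ≠ D_KL(Q||P) in general.

D_KL(P||Q) = 0.0692 nats
D_KL(Q||P) = 0.0756 nats

No, they are not equal!

This asymmetry is why KL divergence is not a true distance metric.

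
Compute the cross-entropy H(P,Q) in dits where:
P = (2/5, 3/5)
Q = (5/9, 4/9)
0.3134 dits

Cross-entropy: H(P,Q) = -Σ p(x) log q(x)

Alternatively: H(P,Q) = H(P) + D_KL(P||Q)
H(P) = 0.2923 dits
D_KL(P||Q) = 0.0211 dits

H(P,Q) = 0.2923 + 0.0211 = 0.3134 dits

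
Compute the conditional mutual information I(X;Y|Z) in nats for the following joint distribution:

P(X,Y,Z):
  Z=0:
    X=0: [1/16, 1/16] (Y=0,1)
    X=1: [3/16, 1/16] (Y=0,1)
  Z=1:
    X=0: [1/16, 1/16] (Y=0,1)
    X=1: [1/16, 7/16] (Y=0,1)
0.0492 nats

Conditional mutual information: I(X;Y|Z) = H(X|Z) + H(Y|Z) - H(X,Y|Z)

H(Z) = 0.6616
H(X,Z) = 1.2130 → H(X|Z) = 0.5514
H(Y,Z) = 1.2130 → H(Y|Z) = 0.5514
H(X,Y,Z) = 1.7153 → H(X,Y|Z) = 1.0537

I(X;Y|Z) = 0.5514 + 0.5514 - 1.0537 = 0.0492 nats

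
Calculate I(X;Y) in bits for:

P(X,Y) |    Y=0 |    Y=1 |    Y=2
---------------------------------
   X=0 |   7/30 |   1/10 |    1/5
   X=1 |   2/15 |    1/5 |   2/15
0.0509 bits

Mutual information: I(X;Y) = H(X) + H(Y) - H(X,Y)

Marginals:
P(X) = (8/15, 7/15), H(X) = 0.9968 bits
P(Y) = (11/30, 3/10, 1/3), H(Y) = 1.5801 bits

Joint entropy: H(X,Y) = 2.5260 bits

I(X;Y) = 0.9968 + 1.5801 - 2.5260 = 0.0509 bits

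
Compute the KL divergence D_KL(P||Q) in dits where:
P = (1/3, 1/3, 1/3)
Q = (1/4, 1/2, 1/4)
0.0246 dits

KL divergence: D_KL(P||Q) = Σ p(x) log(p(x)/q(x))

Computing term by term:
  x=0: 1/3 × log_10[(1/3)/(1/4)] = 1/3 × 0.1249 = 0.0416
  x=1: 1/3 × log_10[(1/3)/(1/2)] = 1/3 × -0.1761 = -0.0587
  x=2: 1/3 × log_10[(1/3)/(1/4)] = 1/3 × 0.1249 = 0.0416

D_KL(P||Q) = 0.0246 dits

Note: KL divergence is always non-negative and equals 0 iff P = Q.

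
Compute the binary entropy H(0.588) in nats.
0.6776 nats

The binary entropy function is:
H(p) = -p log(p) - (1-p) log(1-p)

H(0.588) = -0.588 × log_e(0.588) - 0.412 × log_e(0.412)
H(0.588) = 0.6776 nats

Note: Binary entropy is maximized at p=0.5 (H=1 bit) and minimized at p=0 or p=1 (H=0).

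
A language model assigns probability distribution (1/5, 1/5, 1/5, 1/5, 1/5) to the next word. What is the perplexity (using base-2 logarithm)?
5.0000

Perplexity is 2^H (or exp(H) for natural log).

First, H = -Σ p log p = 2.3219 bits
Perplexity = 2^2.3219 = 5.0000

Interpretation: The model's uncertainty is equivalent to choosing uniformly among 5.0 options.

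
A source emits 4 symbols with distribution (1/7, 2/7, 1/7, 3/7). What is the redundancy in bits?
0.1576 bits

Redundancy measures how far a source is from maximum entropy:
R = H_max - H(X)

Maximum entropy for 4 symbols: H_max = log_2(4) = 2.0000 bits
Actual entropy: H(X) = 1.8424 bits
Redundancy: R = 2.0000 - 1.8424 = 0.1576 bits

This redundancy represents potential for compression: the source could be compressed by 0.1576 bits per symbol.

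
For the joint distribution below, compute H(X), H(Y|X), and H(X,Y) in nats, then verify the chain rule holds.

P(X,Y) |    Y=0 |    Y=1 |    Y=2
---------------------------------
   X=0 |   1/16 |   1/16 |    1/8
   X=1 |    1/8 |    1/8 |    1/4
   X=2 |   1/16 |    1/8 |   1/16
H(X,Y) = 2.0794, H(X) = 1.0397, H(Y|X) = 1.0397 (all in nats)

Chain rule: H(X,Y) = H(X) + H(Y|X)

Left side — joint entropy directly:
H(X,Y) = -Σ p(x,y) log p(x,y) = 2.0794 nats

Right side — compute H(Y|X) from the conditional distributions:
P(X) = (1/4, 1/2, 1/4), so H(X) = 1.0397 nats
H(Y|X) = Σ_x P(X=x) · H(Y|X=x):
  P(Y|X=0) = (1/4, 1/4, 1/2), H(Y|X=0) = 1.0397, weight P(X=0) = 1/4
  P(Y|X=1) = (1/4, 1/4, 1/2), H(Y|X=1) = 1.0397, weight P(X=1) = 1/2
  P(Y|X=2) = (1/4, 1/2, 1/4), H(Y|X=2) = 1.0397, weight P(X=2) = 1/4
H(Y|X) = 1.0397 nats

H(X) + H(Y|X) = 1.0397 + 1.0397 = 2.0794 nats

Both sides equal 2.0794 nats. ✓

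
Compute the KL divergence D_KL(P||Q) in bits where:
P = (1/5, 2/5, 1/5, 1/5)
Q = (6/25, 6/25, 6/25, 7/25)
0.0925 bits

KL divergence: D_KL(P||Q) = Σ p(x) log(p(x)/q(x))

Computing term by term:
  x=0: 1/5 × log_2[(1/5)/(6/25)] = 1/5 × -0.2630 = -0.0526
  x=1: 2/5 × log_2[(2/5)/(6/25)] = 2/5 × 0.7370 = 0.2948
  x=2: 1/5 × log_2[(1/5)/(6/25)] = 1/5 × -0.2630 = -0.0526
  x=3: 1/5 × log_2[(1/5)/(7/25)] = 1/5 × -0.4854 = -0.0971

D_KL(P||Q) = 0.0925 bits

Note: KL divergence is always non-negative and equals 0 iff P = Q.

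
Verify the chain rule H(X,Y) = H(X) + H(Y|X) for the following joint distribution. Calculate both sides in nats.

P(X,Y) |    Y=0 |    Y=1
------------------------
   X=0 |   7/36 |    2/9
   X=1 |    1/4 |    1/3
H(X,Y) = 1.3654, H(X) = 0.6792, H(Y|X) = 0.6862 (all in nats)

Chain rule: H(X,Y) = H(X) + H(Y|X)

Left side — joint entropy directly:
H(X,Y) = -Σ p(x,y) log p(x,y) = 1.3654 nats

Right side — compute H(Y|X) from the conditional distributions:
P(X) = (5/12, 7/12), so H(X) = 0.6792 nats
H(Y|X) = Σ_x P(X=x) · H(Y|X=x):
  P(Y|X=0) = (7/15, 8/15), H(Y|X=0) = 0.6909, weight P(X=0) = 5/12
  P(Y|X=1) = (3/7, 4/7), H(Y|X=1) = 0.6829, weight P(X=1) = 7/12
H(Y|X) = 0.6862 nats

H(X) + H(Y|X) = 0.6792 + 0.6862 = 1.3654 nats

Both sides equal 1.3654 nats. ✓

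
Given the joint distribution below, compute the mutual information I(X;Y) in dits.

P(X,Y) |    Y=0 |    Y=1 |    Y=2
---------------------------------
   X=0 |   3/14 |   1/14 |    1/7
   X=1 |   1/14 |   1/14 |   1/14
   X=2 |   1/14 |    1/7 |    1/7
0.0207 dits

Mutual information: I(X;Y) = H(X) + H(Y) - H(X,Y)

Marginals:
P(X) = (3/7, 3/14, 5/14), H(X) = 0.4608 dits
P(Y) = (5/14, 2/7, 5/14), H(Y) = 0.4748 dits

Joint entropy: H(X,Y) = 0.9149 dits

I(X;Y) = 0.4608 + 0.4748 - 0.9149 = 0.0207 dits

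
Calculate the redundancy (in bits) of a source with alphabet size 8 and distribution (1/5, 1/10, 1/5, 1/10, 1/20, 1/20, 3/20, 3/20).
0.1536 bits

Redundancy measures how far a source is from maximum entropy:
R = H_max - H(X)

Maximum entropy for 8 symbols: H_max = log_2(8) = 3.0000 bits
Actual entropy: H(X) = 2.8464 bits
Redundancy: R = 3.0000 - 2.8464 = 0.1536 bits

This redundancy represents potential for compression: the source could be compressed by 0.1536 bits per symbol.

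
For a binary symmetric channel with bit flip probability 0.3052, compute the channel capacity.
0.1124 bits

For a binary symmetric channel (BSC) with error probability p:
Capacity C = 1 - H(p) bits per symbol

where H(p) = -p log₂(p) - (1-p) log₂(1-p) is the binary entropy function.

H(0.3052) = 0.8876 bits
C = 1 - 0.8876 = 0.1124 bits per symbol

This means we can reliably transmit up to 0.1124 bits of information per channel use.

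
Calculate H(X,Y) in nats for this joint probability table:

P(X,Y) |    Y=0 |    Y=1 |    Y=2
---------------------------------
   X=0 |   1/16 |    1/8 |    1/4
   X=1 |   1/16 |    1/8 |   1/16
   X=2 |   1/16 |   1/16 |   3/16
2.0467 nats

Joint entropy is H(X,Y) = -Σ_{x,y} p(x,y) log p(x,y).

Summing over all non-zero entries:
H(X,Y) = -[1/16·log_e(1/16) + 1/8·log_e(1/8) + 1/4·log_e(1/4) + 1/16·log_e(1/16) + 1/8·log_e(1/8) + 1/16·log_e(1/16) + 1/16·log_e(1/16) + 1/16·log_e(1/16) + 3/16·log_e(3/16)]
H(X,Y) = 2.0467 nats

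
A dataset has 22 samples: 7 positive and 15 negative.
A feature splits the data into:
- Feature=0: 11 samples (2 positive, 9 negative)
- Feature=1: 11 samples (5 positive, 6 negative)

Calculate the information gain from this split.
0.0634 bits

Information Gain = H(Y) - H(Y|Feature)

Before split:
P(positive) = 7/22 = 0.3182
H(Y) = 0.9024 bits

After split:
Feature=0: H = 0.6840 bits (weight = 11/22)
Feature=1: H = 0.9940 bits (weight = 11/22)
H(Y|Feature) = (11/22)×0.6840 + (11/22)×0.9940 = 0.8390 bits

Information Gain = 0.9024 - 0.8390 = 0.0634 bits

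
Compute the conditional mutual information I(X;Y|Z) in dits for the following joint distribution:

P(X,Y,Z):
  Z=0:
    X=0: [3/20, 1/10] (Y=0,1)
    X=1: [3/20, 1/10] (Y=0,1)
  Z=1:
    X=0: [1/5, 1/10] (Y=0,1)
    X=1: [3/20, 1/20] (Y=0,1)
0.0009 dits

Conditional mutual information: I(X;Y|Z) = H(X|Z) + H(Y|Z) - H(X,Y|Z)

H(Z) = 0.3010
H(X,Z) = 0.5977 → H(X|Z) = 0.2967
H(Y,Z) = 0.5798 → H(Y|Z) = 0.2788
H(X,Y,Z) = 0.8756 → H(X,Y|Z) = 0.5746

I(X;Y|Z) = 0.2967 + 0.2788 - 0.5746 = 0.0009 dits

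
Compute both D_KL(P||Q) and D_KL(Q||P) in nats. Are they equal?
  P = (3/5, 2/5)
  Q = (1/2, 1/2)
D_KL(P||Q) = 0.0201, D_KL(Q||P) = 0.0204

KL divergence is not symmetric: D_KL(P||Q) ≠ D_KL(Q||P) in general.

D_KL(P||Q) = 0.0201 nats
D_KL(Q||P) = 0.0204 nats

No, they are not equal!

This asymmetry is why KL divergence is not a true distance metric.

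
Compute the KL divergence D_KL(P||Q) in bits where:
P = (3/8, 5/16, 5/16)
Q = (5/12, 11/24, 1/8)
0.1834 bits

KL divergence: D_KL(P||Q) = Σ p(x) log(p(x)/q(x))

Computing term by term:
  x=0: 3/8 × log_2[(3/8)/(5/12)] = 3/8 × -0.1520 = -0.0570
  x=1: 5/16 × log_2[(5/16)/(11/24)] = 5/16 × -0.5525 = -0.1727
  x=2: 5/16 × log_2[(5/16)/(1/8)] = 5/16 × 1.3219 = 0.4131

D_KL(P||Q) = 0.1834 bits

Note: KL divergence is always non-negative and equals 0 iff P = Q.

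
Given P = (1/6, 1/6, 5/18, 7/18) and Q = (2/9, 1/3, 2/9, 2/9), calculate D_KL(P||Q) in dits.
0.0504 dits

KL divergence: D_KL(P||Q) = Σ p(x) log(p(x)/q(x))

Computing term by term:
  x=0: 1/6 × log_10[(1/6)/(2/9)] = 1/6 × -0.1249 = -0.0208
  x=1: 1/6 × log_10[(1/6)/(1/3)] = 1/6 × -0.3010 = -0.0502
  x=2: 5/18 × log_10[(5/18)/(2/9)] = 5/18 × 0.0969 = 0.0269
  x=3: 7/18 × log_10[(7/18)/(2/9)] = 7/18 × 0.2430 = 0.0945

D_KL(P||Q) = 0.0504 dits

Note: KL divergence is always non-negative and equals 0 iff P = Q.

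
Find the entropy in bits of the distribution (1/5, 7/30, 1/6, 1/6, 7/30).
2.3058 bits

Shannon entropy is H(X) = -Σ p(x) log p(x).

For P = (1/5, 7/30, 1/6, 1/6, 7/30):
H = -1/5 × log_2(1/5) -7/30 × log_2(7/30) -1/6 × log_2(1/6) -1/6 × log_2(1/6) -7/30 × log_2(7/30)
H = 2.3058 bits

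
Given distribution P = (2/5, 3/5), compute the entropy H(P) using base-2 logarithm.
0.9710 bits

Shannon entropy is H(X) = -Σ p(x) log p(x).

For P = (2/5, 3/5):
H = -2/5 × log_2(2/5) -3/5 × log_2(3/5)
H = 0.9710 bits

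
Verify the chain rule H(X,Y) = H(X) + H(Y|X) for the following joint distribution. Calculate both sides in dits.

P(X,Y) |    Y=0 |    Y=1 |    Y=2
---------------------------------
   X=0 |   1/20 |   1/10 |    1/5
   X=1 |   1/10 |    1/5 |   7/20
H(X,Y) = 0.7042, H(X) = 0.2812, H(Y|X) = 0.4230 (all in dits)

Chain rule: H(X,Y) = H(X) + H(Y|X)

Left side — joint entropy directly:
H(X,Y) = -Σ p(x,y) log p(x,y) = 0.7042 dits

Right side — compute H(Y|X) from the conditional distributions:
P(X) = (7/20, 13/20), so H(X) = 0.2812 dits
H(Y|X) = Σ_x P(X=x) · H(Y|X=x):
  P(Y|X=0) = (1/7, 2/7, 4/7), H(Y|X=0) = 0.4151, weight P(X=0) = 7/20
  P(Y|X=1) = (2/13, 4/13, 7/13), H(Y|X=1) = 0.4273, weight P(X=1) = 13/20
H(Y|X) = 0.4230 dits

H(X) + H(Y|X) = 0.2812 + 0.4230 = 0.7042 dits

Both sides equal 0.7042 dits. ✓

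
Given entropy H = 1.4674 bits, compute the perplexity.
2.7652

Perplexity is 2^H (or exp(H) for natural log).

H = 1.4674 bits
Perplexity = 2^1.4674 = 2.7652

Interpretation: The model's uncertainty is equivalent to choosing uniformly among 2.8 options.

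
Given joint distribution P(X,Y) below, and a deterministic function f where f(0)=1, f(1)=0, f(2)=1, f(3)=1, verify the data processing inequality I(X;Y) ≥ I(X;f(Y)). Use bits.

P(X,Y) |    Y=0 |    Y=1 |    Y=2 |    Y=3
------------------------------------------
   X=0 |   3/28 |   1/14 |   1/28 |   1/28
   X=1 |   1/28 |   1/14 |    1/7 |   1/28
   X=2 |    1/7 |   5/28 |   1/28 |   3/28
I(X;Y) = 0.1543, I(X;f(Y)) = 0.0121, inequality holds: 0.1543 ≥ 0.0121

Data Processing Inequality: For any Markov chain X → Y → Z, we have I(X;Y) ≥ I(X;Z).

Here Z = f(Y) is a deterministic function of Y, forming X → Y → Z.

Original I(X;Y) = 0.1543 bits

After applying f:
P(X,Z) where Z=f(Y):
- P(X,Z=0) = P(X,Y=1)
- P(X,Z=1) = P(X,Y=0) + P(X,Y=2) + P(X,Y=3)

I(X;Z) = I(X;f(Y)) = 0.0121 bits

Verification: 0.1543 ≥ 0.0121 ✓

Information cannot be created by processing; the function f can only lose information about X.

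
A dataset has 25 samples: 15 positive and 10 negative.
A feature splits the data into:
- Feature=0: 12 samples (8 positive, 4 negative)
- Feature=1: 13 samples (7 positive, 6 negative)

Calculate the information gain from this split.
0.0124 bits

Information Gain = H(Y) - H(Y|Feature)

Before split:
P(positive) = 15/25 = 0.6000
H(Y) = 0.9710 bits

After split:
Feature=0: H = 0.9183 bits (weight = 12/25)
Feature=1: H = 0.9957 bits (weight = 13/25)
H(Y|Feature) = (12/25)×0.9183 + (13/25)×0.9957 = 0.9586 bits

Information Gain = 0.9710 - 0.9586 = 0.0124 bits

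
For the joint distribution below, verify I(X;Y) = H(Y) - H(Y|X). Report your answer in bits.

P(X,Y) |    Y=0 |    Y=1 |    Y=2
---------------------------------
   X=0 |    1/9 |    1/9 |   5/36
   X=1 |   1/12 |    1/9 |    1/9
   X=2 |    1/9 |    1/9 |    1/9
I(X;Y) = 0.0034 bits

Mutual information has multiple equivalent forms:
- I(X;Y) = H(X) - H(X|Y)
- I(X;Y) = H(Y) - H(Y|X)
- I(X;Y) = H(X) + H(Y) - H(X,Y)

Computing all quantities:
H(X) = 1.5816, H(Y) = 1.5816, H(X,Y) = 3.1598
H(X|Y) = 1.5782, H(Y|X) = 1.5782

Verification:
H(X) - H(X|Y) = 1.5816 - 1.5782 = 0.0034
H(Y) - H(Y|X) = 1.5816 - 1.5782 = 0.0034
H(X) + H(Y) - H(X,Y) = 1.5816 + 1.5816 - 3.1598 = 0.0034

All forms give I(X;Y) = 0.0034 bits. ✓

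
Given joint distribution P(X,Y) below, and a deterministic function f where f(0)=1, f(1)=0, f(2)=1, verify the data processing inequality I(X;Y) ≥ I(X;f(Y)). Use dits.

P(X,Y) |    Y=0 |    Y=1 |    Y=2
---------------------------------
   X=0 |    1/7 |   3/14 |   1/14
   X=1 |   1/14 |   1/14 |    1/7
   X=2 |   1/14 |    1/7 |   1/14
I(X;Y) = 0.0223, I(X;f(Y)) = 0.0118, inequality holds: 0.0223 ≥ 0.0118

Data Processing Inequality: For any Markov chain X → Y → Z, we have I(X;Y) ≥ I(X;Z).

Here Z = f(Y) is a deterministic function of Y, forming X → Y → Z.

Original I(X;Y) = 0.0223 dits

After applying f:
P(X,Z) where Z=f(Y):
- P(X,Z=0) = P(X,Y=1)
- P(X,Z=1) = P(X,Y=0) + P(X,Y=2)

I(X;Z) = I(X;f(Y)) = 0.0118 dits

Verification: 0.0223 ≥ 0.0118 ✓

Information cannot be created by processing; the function f can only lose information about X.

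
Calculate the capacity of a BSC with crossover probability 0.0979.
0.5377 bits

For a binary symmetric channel (BSC) with error probability p:
Capacity C = 1 - H(p) bits per symbol

where H(p) = -p log₂(p) - (1-p) log₂(1-p) is the binary entropy function.

H(0.0979) = 0.4623 bits
C = 1 - 0.4623 = 0.5377 bits per symbol

This means we can reliably transmit up to 0.5377 bits of information per channel use.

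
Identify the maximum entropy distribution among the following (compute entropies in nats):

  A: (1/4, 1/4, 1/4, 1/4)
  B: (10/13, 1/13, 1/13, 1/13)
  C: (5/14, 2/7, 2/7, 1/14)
A

For a discrete distribution over n outcomes, entropy is maximized by the uniform distribution.

Computing entropies:
H(A) = 1.3863 nats
H(B) = 0.7937 nats
H(C) = 1.2721 nats

The uniform distribution (where all probabilities equal 1/4) achieves the maximum entropy of log_e(4) = 1.3863 nats.

Distribution A has the highest entropy.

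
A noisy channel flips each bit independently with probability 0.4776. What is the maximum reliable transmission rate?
0.0014 bits

For a binary symmetric channel (BSC) with error probability p:
Capacity C = 1 - H(p) bits per symbol

where H(p) = -p log₂(p) - (1-p) log₂(1-p) is the binary entropy function.

H(0.4776) = 0.9986 bits
C = 1 - 0.9986 = 0.0014 bits per symbol

This means we can reliably transmit up to 0.0014 bits of information per channel use.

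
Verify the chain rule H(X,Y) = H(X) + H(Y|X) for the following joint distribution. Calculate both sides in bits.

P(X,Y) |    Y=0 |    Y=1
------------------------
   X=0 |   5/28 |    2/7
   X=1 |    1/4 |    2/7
H(X,Y) = 1.9766, H(X) = 0.9963, H(Y|X) = 0.9803 (all in bits)

Chain rule: H(X,Y) = H(X) + H(Y|X)

Left side — joint entropy directly:
H(X,Y) = -Σ p(x,y) log p(x,y) = 1.9766 bits

Right side — compute H(Y|X) from the conditional distributions:
P(X) = (13/28, 15/28), so H(X) = 0.9963 bits
H(Y|X) = Σ_x P(X=x) · H(Y|X=x):
  P(Y|X=0) = (5/13, 8/13), H(Y|X=0) = 0.9612, weight P(X=0) = 13/28
  P(Y|X=1) = (7/15, 8/15), H(Y|X=1) = 0.9968, weight P(X=1) = 15/28
H(Y|X) = 0.9803 bits

H(X) + H(Y|X) = 0.9963 + 0.9803 = 1.9766 bits

Both sides equal 1.9766 bits. ✓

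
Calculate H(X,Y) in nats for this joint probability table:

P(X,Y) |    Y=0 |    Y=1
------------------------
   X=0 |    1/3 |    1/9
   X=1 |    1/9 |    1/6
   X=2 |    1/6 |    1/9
1.6959 nats

Joint entropy is H(X,Y) = -Σ_{x,y} p(x,y) log p(x,y).

Summing over all non-zero entries:
H(X,Y) = -[1/3·log_e(1/3) + 1/9·log_e(1/9) + 1/9·log_e(1/9) + 1/6·log_e(1/6) + 1/6·log_e(1/6) + 1/9·log_e(1/9)]
H(X,Y) = 1.6959 nats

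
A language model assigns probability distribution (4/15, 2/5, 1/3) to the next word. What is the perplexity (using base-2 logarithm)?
2.9600

Perplexity is 2^H (or exp(H) for natural log).

First, H = -Σ p log p = 1.5656 bits
Perplexity = 2^1.5656 = 2.9600

Interpretation: The model's uncertainty is equivalent to choosing uniformly among 3.0 options.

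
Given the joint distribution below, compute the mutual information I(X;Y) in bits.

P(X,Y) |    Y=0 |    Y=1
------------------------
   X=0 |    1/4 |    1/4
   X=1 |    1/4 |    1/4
0.0000 bits

Mutual information: I(X;Y) = H(X) + H(Y) - H(X,Y)

Marginals:
P(X) = (1/2, 1/2), H(X) = 1.0000 bits
P(Y) = (1/2, 1/2), H(Y) = 1.0000 bits

Joint entropy: H(X,Y) = 2.0000 bits

I(X;Y) = 1.0000 + 1.0000 - 2.0000 = 0.0000 bits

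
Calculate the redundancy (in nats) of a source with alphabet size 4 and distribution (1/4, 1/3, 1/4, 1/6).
0.0283 nats

Redundancy measures how far a source is from maximum entropy:
R = H_max - H(X)

Maximum entropy for 4 symbols: H_max = log_e(4) = 1.3863 nats
Actual entropy: H(X) = 1.3580 nats
Redundancy: R = 1.3863 - 1.3580 = 0.0283 nats

This redundancy represents potential for compression: the source could be compressed by 0.0283 nats per symbol.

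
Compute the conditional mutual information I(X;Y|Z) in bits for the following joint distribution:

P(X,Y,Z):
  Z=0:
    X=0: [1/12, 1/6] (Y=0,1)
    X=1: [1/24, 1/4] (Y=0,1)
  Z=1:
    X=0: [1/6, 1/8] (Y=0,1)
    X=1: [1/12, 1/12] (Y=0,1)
0.0216 bits

Conditional mutual information: I(X;Y|Z) = H(X|Z) + H(Y|Z) - H(X,Y|Z)

H(Z) = 0.9950
H(X,Z) = 1.9678 → H(X|Z) = 0.9728
H(Y,Z) = 1.8727 → H(Y|Z) = 0.8777
H(X,Y,Z) = 2.8239 → H(X,Y|Z) = 1.8290

I(X;Y|Z) = 0.9728 + 0.8777 - 1.8290 = 0.0216 bits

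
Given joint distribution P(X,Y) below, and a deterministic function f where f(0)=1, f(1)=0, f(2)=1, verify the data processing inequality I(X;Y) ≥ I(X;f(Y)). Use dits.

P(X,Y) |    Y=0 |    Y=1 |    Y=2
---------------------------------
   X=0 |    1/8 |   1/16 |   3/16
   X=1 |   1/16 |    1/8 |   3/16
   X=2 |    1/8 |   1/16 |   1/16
I(X;Y) = 0.0231, I(X;f(Y)) = 0.0061, inequality holds: 0.0231 ≥ 0.0061

Data Processing Inequality: For any Markov chain X → Y → Z, we have I(X;Y) ≥ I(X;Z).

Here Z = f(Y) is a deterministic function of Y, forming X → Y → Z.

Original I(X;Y) = 0.0231 dits

After applying f:
P(X,Z) where Z=f(Y):
- P(X,Z=0) = P(X,Y=1)
- P(X,Z=1) = P(X,Y=0) + P(X,Y=2)

I(X;Z) = I(X;f(Y)) = 0.0061 dits

Verification: 0.0231 ≥ 0.0061 ✓

Information cannot be created by processing; the function f can only lose information about X.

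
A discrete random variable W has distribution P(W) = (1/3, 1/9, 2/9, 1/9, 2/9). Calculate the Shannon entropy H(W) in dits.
0.6614 dits

Shannon entropy is H(X) = -Σ p(x) log p(x).

For P = (1/3, 1/9, 2/9, 1/9, 2/9):
H = -1/3 × log_10(1/3) -1/9 × log_10(1/9) -2/9 × log_10(2/9) -1/9 × log_10(1/9) -2/9 × log_10(2/9)
H = 0.6614 dits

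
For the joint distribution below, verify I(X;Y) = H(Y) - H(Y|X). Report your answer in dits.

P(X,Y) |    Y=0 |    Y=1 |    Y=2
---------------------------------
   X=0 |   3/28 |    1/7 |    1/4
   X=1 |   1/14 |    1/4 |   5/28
I(X;Y) = 0.0106 dits

Mutual information has multiple equivalent forms:
- I(X;Y) = H(X) - H(X|Y)
- I(X;Y) = H(Y) - H(Y|X)
- I(X;Y) = H(X) + H(Y) - H(X,Y)

Computing all quantities:
H(X) = 0.3010, H(Y) = 0.4507, H(X,Y) = 0.7412
H(X|Y) = 0.2904, H(Y|X) = 0.4401

Verification:
H(X) - H(X|Y) = 0.3010 - 0.2904 = 0.0106
H(Y) - H(Y|X) = 0.4507 - 0.4401 = 0.0106
H(X) + H(Y) - H(X,Y) = 0.3010 + 0.4507 - 0.7412 = 0.0106

All forms give I(X;Y) = 0.0106 dits. ✓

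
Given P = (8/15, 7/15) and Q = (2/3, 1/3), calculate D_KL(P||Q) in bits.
0.0548 bits

KL divergence: D_KL(P||Q) = Σ p(x) log(p(x)/q(x))

Computing term by term:
  x=0: 8/15 × log_2[(8/15)/(2/3)] = 8/15 × -0.3219 = -0.1717
  x=1: 7/15 × log_2[(7/15)/(1/3)] = 7/15 × 0.4854 = 0.2265

D_KL(P||Q) = 0.0548 bits

Note: KL divergence is always non-negative and equals 0 iff P = Q.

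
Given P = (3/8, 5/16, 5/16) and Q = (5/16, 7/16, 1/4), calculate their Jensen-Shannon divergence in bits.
0.0121 bits

Jensen-Shannon divergence is:
JSD(P||Q) = 0.5 × D_KL(P||M) + 0.5 × D_KL(Q||M)
where M = 0.5 × (P + Q) is the mixture distribution.

M = 0.5 × (3/8, 5/16, 5/16) + 0.5 × (5/16, 7/16, 1/4) = (11/32, 3/8, 9/32)

D_KL(P||M) = 0.0124 bits
D_KL(Q||M) = 0.0118 bits

JSD(P||Q) = 0.5 × 0.0124 + 0.5 × 0.0118 = 0.0121 bits

Unlike KL divergence, JSD is symmetric and bounded: 0 ≤ JSD ≤ log(2).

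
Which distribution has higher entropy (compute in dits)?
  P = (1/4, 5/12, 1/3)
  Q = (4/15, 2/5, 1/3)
Q

Computing entropies in dits:
H(P) = 0.4680
H(Q) = 0.4713

Distribution Q has higher entropy.

Intuition: The distribution closer to uniform (more spread out) has higher entropy.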